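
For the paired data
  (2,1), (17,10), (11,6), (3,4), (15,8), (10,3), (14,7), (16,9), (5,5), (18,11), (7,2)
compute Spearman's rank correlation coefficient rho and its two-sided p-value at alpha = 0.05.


Step 1: Rank x and y separately (midranks; no ties here).
rank(x): 2->1, 17->10, 11->6, 3->2, 15->8, 10->5, 14->7, 16->9, 5->3, 18->11, 7->4
rank(y): 1->1, 10->10, 6->6, 4->4, 8->8, 3->3, 7->7, 9->9, 5->5, 11->11, 2->2
Step 2: d_i = R_x(i) - R_y(i); compute d_i^2.
  (1-1)^2=0, (10-10)^2=0, (6-6)^2=0, (2-4)^2=4, (8-8)^2=0, (5-3)^2=4, (7-7)^2=0, (9-9)^2=0, (3-5)^2=4, (11-11)^2=0, (4-2)^2=4
sum(d^2) = 16.
Step 3: rho = 1 - 6*16 / (11*(11^2 - 1)) = 1 - 96/1320 = 0.927273.
Step 4: Under H0, t = rho * sqrt((n-2)/(1-rho^2)) = 7.4303 ~ t(9).
Step 5: Two-sided p-value from the t-distribution with 9 df = 0.000040.
Step 6: alpha = 0.05. reject H0.

rho = 0.9273, p = 0.000040, reject H0 at alpha = 0.05.


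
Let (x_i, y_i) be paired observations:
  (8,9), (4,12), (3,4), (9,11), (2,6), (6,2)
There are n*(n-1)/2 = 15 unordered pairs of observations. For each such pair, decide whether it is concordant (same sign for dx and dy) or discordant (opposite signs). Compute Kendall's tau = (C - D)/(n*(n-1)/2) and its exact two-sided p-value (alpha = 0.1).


Step 1: Enumerate the 15 unordered pairs (i,j) with i<j and classify each by sign(x_j-x_i) * sign(y_j-y_i).
  (1,2):dx=-4,dy=+3->D; (1,3):dx=-5,dy=-5->C; (1,4):dx=+1,dy=+2->C; (1,5):dx=-6,dy=-3->C
  (1,6):dx=-2,dy=-7->C; (2,3):dx=-1,dy=-8->C; (2,4):dx=+5,dy=-1->D; (2,5):dx=-2,dy=-6->C
  (2,6):dx=+2,dy=-10->D; (3,4):dx=+6,dy=+7->C; (3,5):dx=-1,dy=+2->D; (3,6):dx=+3,dy=-2->D
  (4,5):dx=-7,dy=-5->C; (4,6):dx=-3,dy=-9->C; (5,6):dx=+4,dy=-4->D
Step 2: C = 9, D = 6, total pairs = 15.
Step 3: tau = (C - D)/(n(n-1)/2) = (9 - 6)/15 = 0.200000.
Step 4: Exact two-sided p-value (enumerate n! = 720 permutations of y under H0): p = 0.719444.
Step 5: alpha = 0.1. fail to reject H0.

tau_b = 0.2000 (C=9, D=6), p = 0.719444, fail to reject H0.


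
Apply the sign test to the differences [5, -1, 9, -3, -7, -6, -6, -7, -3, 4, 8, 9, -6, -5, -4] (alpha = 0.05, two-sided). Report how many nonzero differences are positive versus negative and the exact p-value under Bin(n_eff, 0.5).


Step 1: Discard zero differences. Original n = 15; n_eff = number of nonzero differences = 15.
Nonzero differences (with sign): +5, -1, +9, -3, -7, -6, -6, -7, -3, +4, +8, +9, -6, -5, -4
Step 2: Count signs: positive = 5, negative = 10.
Step 3: Under H0: P(positive) = 0.5, so the number of positives S ~ Bin(15, 0.5).
Step 4: Two-sided exact p-value = sum of Bin(15,0.5) probabilities at or below the observed probability = 0.301758.
Step 5: alpha = 0.05. fail to reject H0.

n_eff = 15, pos = 5, neg = 10, p = 0.301758, fail to reject H0.


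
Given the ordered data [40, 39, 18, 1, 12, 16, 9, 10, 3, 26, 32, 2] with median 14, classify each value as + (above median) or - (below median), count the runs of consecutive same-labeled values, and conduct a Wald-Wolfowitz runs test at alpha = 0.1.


Step 1: Compute median = 14; label A = above, B = below.
Labels in order: AAABBABBBAAB  (n_A = 6, n_B = 6)
Step 2: Count runs R = 6.
Step 3: Under H0 (random ordering), E[R] = 2*n_A*n_B/(n_A+n_B) + 1 = 2*6*6/12 + 1 = 7.0000.
        Var[R] = 2*n_A*n_B*(2*n_A*n_B - n_A - n_B) / ((n_A+n_B)^2 * (n_A+n_B-1)) = 4320/1584 = 2.7273.
        SD[R] = 1.6514.
Step 4: Continuity-corrected z = (R + 0.5 - E[R]) / SD[R] = (6 + 0.5 - 7.0000) / 1.6514 = -0.3028.
Step 5: Two-sided p-value via normal approximation = 2*(1 - Phi(|z|)) = 0.762069.
Step 6: alpha = 0.1. fail to reject H0.

R = 6, z = -0.3028, p = 0.762069, fail to reject H0.


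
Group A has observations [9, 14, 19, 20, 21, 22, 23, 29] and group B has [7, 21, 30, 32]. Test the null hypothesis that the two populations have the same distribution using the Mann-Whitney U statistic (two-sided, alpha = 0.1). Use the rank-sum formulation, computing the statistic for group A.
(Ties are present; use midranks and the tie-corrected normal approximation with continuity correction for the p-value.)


Step 1: Combine and sort all 12 observations; assign midranks.
sorted (value, group): (7,Y), (9,X), (14,X), (19,X), (20,X), (21,X), (21,Y), (22,X), (23,X), (29,X), (30,Y), (32,Y)
ranks: 7->1, 9->2, 14->3, 19->4, 20->5, 21->6.5, 21->6.5, 22->8, 23->9, 29->10, 30->11, 32->12
Step 2: Rank sum for X: R1 = 2 + 3 + 4 + 5 + 6.5 + 8 + 9 + 10 = 47.5.
Step 3: U_X = R1 - n1(n1+1)/2 = 47.5 - 8*9/2 = 47.5 - 36 = 11.5.
       U_Y = n1*n2 - U_X = 32 - 11.5 = 20.5.
Step 4: Ties are present, so use the tie-corrected normal approximation (with continuity correction) for the p-value.
Step 5: p-value = 0.496152; compare to alpha = 0.1. fail to reject H0.

U_X = 11.5, p = 0.496152, fail to reject H0 at alpha = 0.1.


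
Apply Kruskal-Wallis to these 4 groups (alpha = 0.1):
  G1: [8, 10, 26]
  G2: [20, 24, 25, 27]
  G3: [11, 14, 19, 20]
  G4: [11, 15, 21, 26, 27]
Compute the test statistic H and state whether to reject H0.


Step 1: Combine all N = 16 observations and assign midranks.
sorted (value, group, rank): (8,G1,1), (10,G1,2), (11,G3,3.5), (11,G4,3.5), (14,G3,5), (15,G4,6), (19,G3,7), (20,G2,8.5), (20,G3,8.5), (21,G4,10), (24,G2,11), (25,G2,12), (26,G1,13.5), (26,G4,13.5), (27,G2,15.5), (27,G4,15.5)
Step 2: Sum ranks within each group.
R_1 = 16.5 (n_1 = 3)
R_2 = 47 (n_2 = 4)
R_3 = 24 (n_3 = 4)
R_4 = 48.5 (n_4 = 5)
Step 3: H = 12/(N(N+1)) * sum(R_i^2/n_i) - 3(N+1)
     = 12/(16*17) * (16.5^2/3 + 47^2/4 + 24^2/4 + 48.5^2/5) - 3*17
     = 0.044118 * 1257.45 - 51
     = 4.475735.
Step 4: Ties present; correction factor C = 1 - 24/(16^3 - 16) = 0.994118. Corrected H = 4.475735 / 0.994118 = 4.502219.
Step 5: Under H0, H ~ chi^2(3); p-value = 0.212092.
Step 6: alpha = 0.1. fail to reject H0.

H = 4.5022, df = 3, p = 0.212092, fail to reject H0.


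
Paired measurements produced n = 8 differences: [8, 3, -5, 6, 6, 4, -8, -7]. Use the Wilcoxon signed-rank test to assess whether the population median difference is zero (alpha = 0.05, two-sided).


Step 1: Drop any zero differences (none here) and take |d_i|.
|d| = [8, 3, 5, 6, 6, 4, 8, 7]
Step 2: Midrank |d_i| (ties get averaged ranks).
ranks: |8|->7.5, |3|->1, |5|->3, |6|->4.5, |6|->4.5, |4|->2, |8|->7.5, |7|->6
Step 3: Attach original signs; sum ranks with positive sign and with negative sign.
W+ = 7.5 + 1 + 4.5 + 4.5 + 2 = 19.5
W- = 3 + 7.5 + 6 = 16.5
(Check: W+ + W- = 36 should equal n(n+1)/2 = 36.)
Step 4: Test statistic W = min(W+, W-) = 16.5.
Step 5: Ties in |d|, so use the tie-corrected normal approximation.
        E[W] = n(n+1)/4 = 8*9/4 = 18.
        Tie groups: |d|=6 (t=2), |d|=8 (t=2); sum(t^3 - t) = 12.
        Var[W] = n(n+1)(2n+1)/24 - sum(t^3-t)/48 = 1224/24 - 12/48 = 50.75.
        z = (W - E[W]) / sqrt(Var[W]) = (16.5 - 18) / 7.1239 = -0.2106.
        Two-sided p = 2*Phi(z) = 0.833232.
Step 6: alpha = 0.05. fail to reject H0.

W+ = 19.5, W- = 16.5, W = min = 16.5, p = 0.833232, fail to reject H0.


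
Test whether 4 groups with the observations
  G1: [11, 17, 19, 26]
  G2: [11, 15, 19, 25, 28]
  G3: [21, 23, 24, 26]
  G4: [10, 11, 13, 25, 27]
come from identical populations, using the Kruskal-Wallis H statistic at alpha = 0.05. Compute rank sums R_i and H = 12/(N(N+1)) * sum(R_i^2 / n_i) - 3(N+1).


Step 1: Combine all N = 18 observations and assign midranks.
sorted (value, group, rank): (10,G4,1), (11,G1,3), (11,G2,3), (11,G4,3), (13,G4,5), (15,G2,6), (17,G1,7), (19,G1,8.5), (19,G2,8.5), (21,G3,10), (23,G3,11), (24,G3,12), (25,G2,13.5), (25,G4,13.5), (26,G1,15.5), (26,G3,15.5), (27,G4,17), (28,G2,18)
Step 2: Sum ranks within each group.
R_1 = 34 (n_1 = 4)
R_2 = 49 (n_2 = 5)
R_3 = 48.5 (n_3 = 4)
R_4 = 39.5 (n_4 = 5)
Step 3: H = 12/(N(N+1)) * sum(R_i^2/n_i) - 3(N+1)
     = 12/(18*19) * (34^2/4 + 49^2/5 + 48.5^2/4 + 39.5^2/5) - 3*19
     = 0.035088 * 1669.31 - 57
     = 1.572368.
Step 4: Ties present; correction factor C = 1 - 42/(18^3 - 18) = 0.992776. Corrected H = 1.572368 / 0.992776 = 1.583810.
Step 5: Under H0, H ~ chi^2(3); p-value = 0.663066.
Step 6: alpha = 0.05. fail to reject H0.

H = 1.5838, df = 3, p = 0.663066, fail to reject H0.


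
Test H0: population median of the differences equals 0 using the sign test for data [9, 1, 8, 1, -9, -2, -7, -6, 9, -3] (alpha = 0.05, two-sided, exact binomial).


Step 1: Discard zero differences. Original n = 10; n_eff = number of nonzero differences = 10.
Nonzero differences (with sign): +9, +1, +8, +1, -9, -2, -7, -6, +9, -3
Step 2: Count signs: positive = 5, negative = 5.
Step 3: Under H0: P(positive) = 0.5, so the number of positives S ~ Bin(10, 0.5).
Step 4: Two-sided exact p-value = sum of Bin(10,0.5) probabilities at or below the observed probability = 1.000000.
Step 5: alpha = 0.05. fail to reject H0.

n_eff = 10, pos = 5, neg = 5, p = 1.000000, fail to reject H0.


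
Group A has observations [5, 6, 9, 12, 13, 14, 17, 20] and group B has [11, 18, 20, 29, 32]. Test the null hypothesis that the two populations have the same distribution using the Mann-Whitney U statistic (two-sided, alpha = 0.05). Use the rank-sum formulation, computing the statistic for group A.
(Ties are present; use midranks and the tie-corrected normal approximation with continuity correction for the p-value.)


Step 1: Combine and sort all 13 observations; assign midranks.
sorted (value, group): (5,X), (6,X), (9,X), (11,Y), (12,X), (13,X), (14,X), (17,X), (18,Y), (20,X), (20,Y), (29,Y), (32,Y)
ranks: 5->1, 6->2, 9->3, 11->4, 12->5, 13->6, 14->7, 17->8, 18->9, 20->10.5, 20->10.5, 29->12, 32->13
Step 2: Rank sum for X: R1 = 1 + 2 + 3 + 5 + 6 + 7 + 8 + 10.5 = 42.5.
Step 3: U_X = R1 - n1(n1+1)/2 = 42.5 - 8*9/2 = 42.5 - 36 = 6.5.
       U_Y = n1*n2 - U_X = 40 - 6.5 = 33.5.
Step 4: Ties are present, so use the tie-corrected normal approximation (with continuity correction) for the p-value.
Step 5: p-value = 0.056699; compare to alpha = 0.05. fail to reject H0.

U_X = 6.5, p = 0.056699, fail to reject H0 at alpha = 0.05.


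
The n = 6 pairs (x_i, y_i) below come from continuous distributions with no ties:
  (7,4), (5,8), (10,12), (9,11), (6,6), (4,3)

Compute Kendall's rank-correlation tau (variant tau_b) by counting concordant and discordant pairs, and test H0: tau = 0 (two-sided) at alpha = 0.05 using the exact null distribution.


Step 1: Enumerate the 15 unordered pairs (i,j) with i<j and classify each by sign(x_j-x_i) * sign(y_j-y_i).
  (1,2):dx=-2,dy=+4->D; (1,3):dx=+3,dy=+8->C; (1,4):dx=+2,dy=+7->C; (1,5):dx=-1,dy=+2->D
  (1,6):dx=-3,dy=-1->C; (2,3):dx=+5,dy=+4->C; (2,4):dx=+4,dy=+3->C; (2,5):dx=+1,dy=-2->D
  (2,6):dx=-1,dy=-5->C; (3,4):dx=-1,dy=-1->C; (3,5):dx=-4,dy=-6->C; (3,6):dx=-6,dy=-9->C
  (4,5):dx=-3,dy=-5->C; (4,6):dx=-5,dy=-8->C; (5,6):dx=-2,dy=-3->C
Step 2: C = 12, D = 3, total pairs = 15.
Step 3: tau = (C - D)/(n(n-1)/2) = (12 - 3)/15 = 0.600000.
Step 4: Exact two-sided p-value (enumerate n! = 720 permutations of y under H0): p = 0.136111.
Step 5: alpha = 0.05. fail to reject H0.

tau_b = 0.6000 (C=12, D=3), p = 0.136111, fail to reject H0.


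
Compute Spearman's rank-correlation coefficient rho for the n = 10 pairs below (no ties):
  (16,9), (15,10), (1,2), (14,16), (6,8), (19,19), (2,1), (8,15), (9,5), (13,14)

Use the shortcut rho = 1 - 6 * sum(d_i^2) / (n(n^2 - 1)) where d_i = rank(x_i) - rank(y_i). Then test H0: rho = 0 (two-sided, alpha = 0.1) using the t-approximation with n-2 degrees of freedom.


Step 1: Rank x and y separately (midranks; no ties here).
rank(x): 16->9, 15->8, 1->1, 14->7, 6->3, 19->10, 2->2, 8->4, 9->5, 13->6
rank(y): 9->5, 10->6, 2->2, 16->9, 8->4, 19->10, 1->1, 15->8, 5->3, 14->7
Step 2: d_i = R_x(i) - R_y(i); compute d_i^2.
  (9-5)^2=16, (8-6)^2=4, (1-2)^2=1, (7-9)^2=4, (3-4)^2=1, (10-10)^2=0, (2-1)^2=1, (4-8)^2=16, (5-3)^2=4, (6-7)^2=1
sum(d^2) = 48.
Step 3: rho = 1 - 6*48 / (10*(10^2 - 1)) = 1 - 288/990 = 0.709091.
Step 4: Under H0, t = rho * sqrt((n-2)/(1-rho^2)) = 2.8444 ~ t(8).
Step 5: Two-sided p-value from the t-distribution with 8 df = 0.021666.
Step 6: alpha = 0.1. reject H0.

rho = 0.7091, p = 0.021666, reject H0 at alpha = 0.1.


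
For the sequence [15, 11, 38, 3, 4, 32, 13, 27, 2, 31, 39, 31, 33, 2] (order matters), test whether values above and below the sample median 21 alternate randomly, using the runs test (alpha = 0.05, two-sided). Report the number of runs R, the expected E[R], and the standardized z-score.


Step 1: Compute median = 21; label A = above, B = below.
Labels in order: BBABBABABAAAAB  (n_A = 7, n_B = 7)
Step 2: Count runs R = 9.
Step 3: Under H0 (random ordering), E[R] = 2*n_A*n_B/(n_A+n_B) + 1 = 2*7*7/14 + 1 = 8.0000.
        Var[R] = 2*n_A*n_B*(2*n_A*n_B - n_A - n_B) / ((n_A+n_B)^2 * (n_A+n_B-1)) = 8232/2548 = 3.2308.
        SD[R] = 1.7974.
Step 4: Continuity-corrected z = (R - 0.5 - E[R]) / SD[R] = (9 - 0.5 - 8.0000) / 1.7974 = 0.2782.
Step 5: Two-sided p-value via normal approximation = 2*(1 - Phi(|z|)) = 0.780879.
Step 6: alpha = 0.05. fail to reject H0.

R = 9, z = 0.2782, p = 0.780879, fail to reject H0.


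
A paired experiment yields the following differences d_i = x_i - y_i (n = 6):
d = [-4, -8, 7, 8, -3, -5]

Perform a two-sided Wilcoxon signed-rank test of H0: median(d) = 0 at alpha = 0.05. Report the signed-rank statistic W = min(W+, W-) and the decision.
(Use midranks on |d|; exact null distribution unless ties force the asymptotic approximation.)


Step 1: Drop any zero differences (none here) and take |d_i|.
|d| = [4, 8, 7, 8, 3, 5]
Step 2: Midrank |d_i| (ties get averaged ranks).
ranks: |4|->2, |8|->5.5, |7|->4, |8|->5.5, |3|->1, |5|->3
Step 3: Attach original signs; sum ranks with positive sign and with negative sign.
W+ = 4 + 5.5 = 9.5
W- = 2 + 5.5 + 1 + 3 = 11.5
(Check: W+ + W- = 21 should equal n(n+1)/2 = 21.)
Step 4: Test statistic W = min(W+, W-) = 9.5.
Step 5: Ties in |d|, so use the tie-corrected normal approximation.
        E[W] = n(n+1)/4 = 6*7/4 = 10.5.
        Tie groups: |d|=8 (t=2); sum(t^3 - t) = 6.
        Var[W] = n(n+1)(2n+1)/24 - sum(t^3-t)/48 = 546/24 - 6/48 = 22.625.
        z = (W - E[W]) / sqrt(Var[W]) = (9.5 - 10.5) / 4.7566 = -0.2102.
        Two-sided p = 2*Phi(z) = 0.833484.
Step 6: alpha = 0.05. fail to reject H0.

W+ = 9.5, W- = 11.5, W = min = 9.5, p = 0.833484, fail to reject H0.


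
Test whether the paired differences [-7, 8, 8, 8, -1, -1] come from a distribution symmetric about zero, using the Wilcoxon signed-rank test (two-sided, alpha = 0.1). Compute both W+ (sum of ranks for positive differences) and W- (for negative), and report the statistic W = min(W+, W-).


Step 1: Drop any zero differences (none here) and take |d_i|.
|d| = [7, 8, 8, 8, 1, 1]
Step 2: Midrank |d_i| (ties get averaged ranks).
ranks: |7|->3, |8|->5, |8|->5, |8|->5, |1|->1.5, |1|->1.5
Step 3: Attach original signs; sum ranks with positive sign and with negative sign.
W+ = 5 + 5 + 5 = 15
W- = 3 + 1.5 + 1.5 = 6
(Check: W+ + W- = 21 should equal n(n+1)/2 = 21.)
Step 4: Test statistic W = min(W+, W-) = 6.
Step 5: Ties in |d|, so use the tie-corrected normal approximation.
        E[W] = n(n+1)/4 = 6*7/4 = 10.5.
        Tie groups: |d|=1 (t=2), |d|=8 (t=3); sum(t^3 - t) = 30.
        Var[W] = n(n+1)(2n+1)/24 - sum(t^3-t)/48 = 546/24 - 30/48 = 22.125.
        z = (W - E[W]) / sqrt(Var[W]) = (6 - 10.5) / 4.7037 = -0.9567.
        Two-sided p = 2*Phi(z) = 0.338724.
Step 6: alpha = 0.1. fail to reject H0.

W+ = 15, W- = 6, W = min = 6, p = 0.338724, fail to reject H0.


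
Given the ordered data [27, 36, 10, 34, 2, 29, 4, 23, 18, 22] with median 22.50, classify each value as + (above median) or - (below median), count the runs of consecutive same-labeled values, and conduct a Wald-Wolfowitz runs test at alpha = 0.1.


Step 1: Compute median = 22.50; label A = above, B = below.
Labels in order: AABABABABB  (n_A = 5, n_B = 5)
Step 2: Count runs R = 8.
Step 3: Under H0 (random ordering), E[R] = 2*n_A*n_B/(n_A+n_B) + 1 = 2*5*5/10 + 1 = 6.0000.
        Var[R] = 2*n_A*n_B*(2*n_A*n_B - n_A - n_B) / ((n_A+n_B)^2 * (n_A+n_B-1)) = 2000/900 = 2.2222.
        SD[R] = 1.4907.
Step 4: Continuity-corrected z = (R - 0.5 - E[R]) / SD[R] = (8 - 0.5 - 6.0000) / 1.4907 = 1.0062.
Step 5: Two-sided p-value via normal approximation = 2*(1 - Phi(|z|)) = 0.314305.
Step 6: alpha = 0.1. fail to reject H0.

R = 8, z = 1.0062, p = 0.314305, fail to reject H0.


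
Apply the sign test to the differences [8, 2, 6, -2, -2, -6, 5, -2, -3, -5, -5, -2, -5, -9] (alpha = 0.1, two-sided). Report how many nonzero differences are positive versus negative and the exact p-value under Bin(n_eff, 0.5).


Step 1: Discard zero differences. Original n = 14; n_eff = number of nonzero differences = 14.
Nonzero differences (with sign): +8, +2, +6, -2, -2, -6, +5, -2, -3, -5, -5, -2, -5, -9
Step 2: Count signs: positive = 4, negative = 10.
Step 3: Under H0: P(positive) = 0.5, so the number of positives S ~ Bin(14, 0.5).
Step 4: Two-sided exact p-value = sum of Bin(14,0.5) probabilities at or below the observed probability = 0.179565.
Step 5: alpha = 0.1. fail to reject H0.

n_eff = 14, pos = 4, neg = 10, p = 0.179565, fail to reject H0.


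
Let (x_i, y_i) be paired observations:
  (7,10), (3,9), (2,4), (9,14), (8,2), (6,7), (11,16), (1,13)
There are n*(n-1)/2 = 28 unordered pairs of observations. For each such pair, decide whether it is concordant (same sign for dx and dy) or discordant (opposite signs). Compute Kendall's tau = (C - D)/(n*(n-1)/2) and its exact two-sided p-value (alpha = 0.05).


Step 1: Enumerate the 28 unordered pairs (i,j) with i<j and classify each by sign(x_j-x_i) * sign(y_j-y_i).
  (1,2):dx=-4,dy=-1->C; (1,3):dx=-5,dy=-6->C; (1,4):dx=+2,dy=+4->C; (1,5):dx=+1,dy=-8->D
  (1,6):dx=-1,dy=-3->C; (1,7):dx=+4,dy=+6->C; (1,8):dx=-6,dy=+3->D; (2,3):dx=-1,dy=-5->C
  (2,4):dx=+6,dy=+5->C; (2,5):dx=+5,dy=-7->D; (2,6):dx=+3,dy=-2->D; (2,7):dx=+8,dy=+7->C
  (2,8):dx=-2,dy=+4->D; (3,4):dx=+7,dy=+10->C; (3,5):dx=+6,dy=-2->D; (3,6):dx=+4,dy=+3->C
  (3,7):dx=+9,dy=+12->C; (3,8):dx=-1,dy=+9->D; (4,5):dx=-1,dy=-12->C; (4,6):dx=-3,dy=-7->C
  (4,7):dx=+2,dy=+2->C; (4,8):dx=-8,dy=-1->C; (5,6):dx=-2,dy=+5->D; (5,7):dx=+3,dy=+14->C
  (5,8):dx=-7,dy=+11->D; (6,7):dx=+5,dy=+9->C; (6,8):dx=-5,dy=+6->D; (7,8):dx=-10,dy=-3->C
Step 2: C = 18, D = 10, total pairs = 28.
Step 3: tau = (C - D)/(n(n-1)/2) = (18 - 10)/28 = 0.285714.
Step 4: Exact two-sided p-value (enumerate n! = 40320 permutations of y under H0): p = 0.398760.
Step 5: alpha = 0.05. fail to reject H0.

tau_b = 0.2857 (C=18, D=10), p = 0.398760, fail to reject H0.


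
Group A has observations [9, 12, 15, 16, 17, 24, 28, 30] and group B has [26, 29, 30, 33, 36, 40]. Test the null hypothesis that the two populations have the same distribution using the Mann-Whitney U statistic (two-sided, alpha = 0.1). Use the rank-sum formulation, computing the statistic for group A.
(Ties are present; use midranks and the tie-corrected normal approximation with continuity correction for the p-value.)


Step 1: Combine and sort all 14 observations; assign midranks.
sorted (value, group): (9,X), (12,X), (15,X), (16,X), (17,X), (24,X), (26,Y), (28,X), (29,Y), (30,X), (30,Y), (33,Y), (36,Y), (40,Y)
ranks: 9->1, 12->2, 15->3, 16->4, 17->5, 24->6, 26->7, 28->8, 29->9, 30->10.5, 30->10.5, 33->12, 36->13, 40->14
Step 2: Rank sum for X: R1 = 1 + 2 + 3 + 4 + 5 + 6 + 8 + 10.5 = 39.5.
Step 3: U_X = R1 - n1(n1+1)/2 = 39.5 - 8*9/2 = 39.5 - 36 = 3.5.
       U_Y = n1*n2 - U_X = 48 - 3.5 = 44.5.
Step 4: Ties are present, so use the tie-corrected normal approximation (with continuity correction) for the p-value.
Step 5: p-value = 0.009743; compare to alpha = 0.1. reject H0.

U_X = 3.5, p = 0.009743, reject H0 at alpha = 0.1.


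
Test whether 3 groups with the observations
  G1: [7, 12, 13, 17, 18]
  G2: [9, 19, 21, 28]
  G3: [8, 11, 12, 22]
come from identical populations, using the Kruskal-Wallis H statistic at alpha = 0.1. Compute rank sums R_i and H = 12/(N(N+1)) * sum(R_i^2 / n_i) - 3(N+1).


Step 1: Combine all N = 13 observations and assign midranks.
sorted (value, group, rank): (7,G1,1), (8,G3,2), (9,G2,3), (11,G3,4), (12,G1,5.5), (12,G3,5.5), (13,G1,7), (17,G1,8), (18,G1,9), (19,G2,10), (21,G2,11), (22,G3,12), (28,G2,13)
Step 2: Sum ranks within each group.
R_1 = 30.5 (n_1 = 5)
R_2 = 37 (n_2 = 4)
R_3 = 23.5 (n_3 = 4)
Step 3: H = 12/(N(N+1)) * sum(R_i^2/n_i) - 3(N+1)
     = 12/(13*14) * (30.5^2/5 + 37^2/4 + 23.5^2/4) - 3*14
     = 0.065934 * 666.362 - 42
     = 1.935989.
Step 4: Ties present; correction factor C = 1 - 6/(13^3 - 13) = 0.997253. Corrected H = 1.935989 / 0.997253 = 1.941322.
Step 5: Under H0, H ~ chi^2(2); p-value = 0.378832.
Step 6: alpha = 0.1. fail to reject H0.

H = 1.9413, df = 2, p = 0.378832, fail to reject H0.


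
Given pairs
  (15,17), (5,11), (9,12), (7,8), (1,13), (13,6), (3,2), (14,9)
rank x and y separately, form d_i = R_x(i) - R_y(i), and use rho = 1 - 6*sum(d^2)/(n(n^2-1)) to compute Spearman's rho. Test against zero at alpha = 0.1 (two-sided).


Step 1: Rank x and y separately (midranks; no ties here).
rank(x): 15->8, 5->3, 9->5, 7->4, 1->1, 13->6, 3->2, 14->7
rank(y): 17->8, 11->5, 12->6, 8->3, 13->7, 6->2, 2->1, 9->4
Step 2: d_i = R_x(i) - R_y(i); compute d_i^2.
  (8-8)^2=0, (3-5)^2=4, (5-6)^2=1, (4-3)^2=1, (1-7)^2=36, (6-2)^2=16, (2-1)^2=1, (7-4)^2=9
sum(d^2) = 68.
Step 3: rho = 1 - 6*68 / (8*(8^2 - 1)) = 1 - 408/504 = 0.190476.
Step 4: Under H0, t = rho * sqrt((n-2)/(1-rho^2)) = 0.4753 ~ t(6).
Step 5: Two-sided p-value from the t-distribution with 6 df = 0.651401.
Step 6: alpha = 0.1. fail to reject H0.

rho = 0.1905, p = 0.651401, fail to reject H0 at alpha = 0.1.


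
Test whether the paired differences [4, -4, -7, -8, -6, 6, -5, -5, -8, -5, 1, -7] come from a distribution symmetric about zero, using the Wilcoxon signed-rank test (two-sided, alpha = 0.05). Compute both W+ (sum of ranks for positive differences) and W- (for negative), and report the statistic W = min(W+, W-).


Step 1: Drop any zero differences (none here) and take |d_i|.
|d| = [4, 4, 7, 8, 6, 6, 5, 5, 8, 5, 1, 7]
Step 2: Midrank |d_i| (ties get averaged ranks).
ranks: |4|->2.5, |4|->2.5, |7|->9.5, |8|->11.5, |6|->7.5, |6|->7.5, |5|->5, |5|->5, |8|->11.5, |5|->5, |1|->1, |7|->9.5
Step 3: Attach original signs; sum ranks with positive sign and with negative sign.
W+ = 2.5 + 7.5 + 1 = 11
W- = 2.5 + 9.5 + 11.5 + 7.5 + 5 + 5 + 11.5 + 5 + 9.5 = 67
(Check: W+ + W- = 78 should equal n(n+1)/2 = 78.)
Step 4: Test statistic W = min(W+, W-) = 11.
Step 5: Ties in |d|, so use the tie-corrected normal approximation.
        E[W] = n(n+1)/4 = 12*13/4 = 39.
        Tie groups: |d|=4 (t=2), |d|=5 (t=3), |d|=6 (t=2), |d|=7 (t=2), |d|=8 (t=2); sum(t^3 - t) = 48.
        Var[W] = n(n+1)(2n+1)/24 - sum(t^3-t)/48 = 3900/24 - 48/48 = 161.5.
        z = (W - E[W]) / sqrt(Var[W]) = (11 - 39) / 12.7083 = -2.2033.
        Two-sided p = 2*Phi(z) = 0.027574.
Step 6: alpha = 0.05. reject H0.

W+ = 11, W- = 67, W = min = 11, p = 0.027574, reject H0.


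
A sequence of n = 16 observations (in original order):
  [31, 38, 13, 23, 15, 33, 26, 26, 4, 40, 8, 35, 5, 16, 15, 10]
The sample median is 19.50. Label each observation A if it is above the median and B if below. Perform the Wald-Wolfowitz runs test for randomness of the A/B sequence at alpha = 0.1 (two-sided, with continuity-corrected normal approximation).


Step 1: Compute median = 19.50; label A = above, B = below.
Labels in order: AABABAAABABABBBB  (n_A = 8, n_B = 8)
Step 2: Count runs R = 10.
Step 3: Under H0 (random ordering), E[R] = 2*n_A*n_B/(n_A+n_B) + 1 = 2*8*8/16 + 1 = 9.0000.
        Var[R] = 2*n_A*n_B*(2*n_A*n_B - n_A - n_B) / ((n_A+n_B)^2 * (n_A+n_B-1)) = 14336/3840 = 3.7333.
        SD[R] = 1.9322.
Step 4: Continuity-corrected z = (R - 0.5 - E[R]) / SD[R] = (10 - 0.5 - 9.0000) / 1.9322 = 0.2588.
Step 5: Two-sided p-value via normal approximation = 2*(1 - Phi(|z|)) = 0.795809.
Step 6: alpha = 0.1. fail to reject H0.

R = 10, z = 0.2588, p = 0.795809, fail to reject H0.


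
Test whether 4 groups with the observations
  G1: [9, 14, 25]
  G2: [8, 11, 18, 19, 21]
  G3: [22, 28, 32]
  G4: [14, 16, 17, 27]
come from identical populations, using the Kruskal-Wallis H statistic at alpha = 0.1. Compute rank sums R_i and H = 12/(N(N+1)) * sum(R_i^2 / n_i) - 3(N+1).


Step 1: Combine all N = 15 observations and assign midranks.
sorted (value, group, rank): (8,G2,1), (9,G1,2), (11,G2,3), (14,G1,4.5), (14,G4,4.5), (16,G4,6), (17,G4,7), (18,G2,8), (19,G2,9), (21,G2,10), (22,G3,11), (25,G1,12), (27,G4,13), (28,G3,14), (32,G3,15)
Step 2: Sum ranks within each group.
R_1 = 18.5 (n_1 = 3)
R_2 = 31 (n_2 = 5)
R_3 = 40 (n_3 = 3)
R_4 = 30.5 (n_4 = 4)
Step 3: H = 12/(N(N+1)) * sum(R_i^2/n_i) - 3(N+1)
     = 12/(15*16) * (18.5^2/3 + 31^2/5 + 40^2/3 + 30.5^2/4) - 3*16
     = 0.050000 * 1072.18 - 48
     = 5.608958.
Step 4: Ties present; correction factor C = 1 - 6/(15^3 - 15) = 0.998214. Corrected H = 5.608958 / 0.998214 = 5.618992.
Step 5: Under H0, H ~ chi^2(3); p-value = 0.131692.
Step 6: alpha = 0.1. fail to reject H0.

H = 5.6190, df = 3, p = 0.131692, fail to reject H0.


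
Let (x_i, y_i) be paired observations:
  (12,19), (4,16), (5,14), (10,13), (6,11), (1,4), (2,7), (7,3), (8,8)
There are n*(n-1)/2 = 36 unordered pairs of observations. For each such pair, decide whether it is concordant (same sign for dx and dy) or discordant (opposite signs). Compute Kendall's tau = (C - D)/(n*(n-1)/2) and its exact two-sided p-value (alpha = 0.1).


Step 1: Enumerate the 36 unordered pairs (i,j) with i<j and classify each by sign(x_j-x_i) * sign(y_j-y_i).
  (1,2):dx=-8,dy=-3->C; (1,3):dx=-7,dy=-5->C; (1,4):dx=-2,dy=-6->C; (1,5):dx=-6,dy=-8->C
  (1,6):dx=-11,dy=-15->C; (1,7):dx=-10,dy=-12->C; (1,8):dx=-5,dy=-16->C; (1,9):dx=-4,dy=-11->C
  (2,3):dx=+1,dy=-2->D; (2,4):dx=+6,dy=-3->D; (2,5):dx=+2,dy=-5->D; (2,6):dx=-3,dy=-12->C
  (2,7):dx=-2,dy=-9->C; (2,8):dx=+3,dy=-13->D; (2,9):dx=+4,dy=-8->D; (3,4):dx=+5,dy=-1->D
  (3,5):dx=+1,dy=-3->D; (3,6):dx=-4,dy=-10->C; (3,7):dx=-3,dy=-7->C; (3,8):dx=+2,dy=-11->D
  (3,9):dx=+3,dy=-6->D; (4,5):dx=-4,dy=-2->C; (4,6):dx=-9,dy=-9->C; (4,7):dx=-8,dy=-6->C
  (4,8):dx=-3,dy=-10->C; (4,9):dx=-2,dy=-5->C; (5,6):dx=-5,dy=-7->C; (5,7):dx=-4,dy=-4->C
  (5,8):dx=+1,dy=-8->D; (5,9):dx=+2,dy=-3->D; (6,7):dx=+1,dy=+3->C; (6,8):dx=+6,dy=-1->D
  (6,9):dx=+7,dy=+4->C; (7,8):dx=+5,dy=-4->D; (7,9):dx=+6,dy=+1->C; (8,9):dx=+1,dy=+5->C
Step 2: C = 23, D = 13, total pairs = 36.
Step 3: tau = (C - D)/(n(n-1)/2) = (23 - 13)/36 = 0.277778.
Step 4: Exact two-sided p-value (enumerate n! = 362880 permutations of y under H0): p = 0.358488.
Step 5: alpha = 0.1. fail to reject H0.

tau_b = 0.2778 (C=23, D=13), p = 0.358488, fail to reject H0.


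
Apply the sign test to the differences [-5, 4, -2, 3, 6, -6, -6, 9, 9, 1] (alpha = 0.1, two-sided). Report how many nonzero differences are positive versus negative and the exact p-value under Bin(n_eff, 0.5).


Step 1: Discard zero differences. Original n = 10; n_eff = number of nonzero differences = 10.
Nonzero differences (with sign): -5, +4, -2, +3, +6, -6, -6, +9, +9, +1
Step 2: Count signs: positive = 6, negative = 4.
Step 3: Under H0: P(positive) = 0.5, so the number of positives S ~ Bin(10, 0.5).
Step 4: Two-sided exact p-value = sum of Bin(10,0.5) probabilities at or below the observed probability = 0.753906.
Step 5: alpha = 0.1. fail to reject H0.

n_eff = 10, pos = 6, neg = 4, p = 0.753906, fail to reject H0.


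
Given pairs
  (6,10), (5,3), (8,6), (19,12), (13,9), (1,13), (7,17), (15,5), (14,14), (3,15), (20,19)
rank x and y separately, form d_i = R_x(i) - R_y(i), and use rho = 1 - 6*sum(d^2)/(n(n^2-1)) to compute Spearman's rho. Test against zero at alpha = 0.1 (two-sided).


Step 1: Rank x and y separately (midranks; no ties here).
rank(x): 6->4, 5->3, 8->6, 19->10, 13->7, 1->1, 7->5, 15->9, 14->8, 3->2, 20->11
rank(y): 10->5, 3->1, 6->3, 12->6, 9->4, 13->7, 17->10, 5->2, 14->8, 15->9, 19->11
Step 2: d_i = R_x(i) - R_y(i); compute d_i^2.
  (4-5)^2=1, (3-1)^2=4, (6-3)^2=9, (10-6)^2=16, (7-4)^2=9, (1-7)^2=36, (5-10)^2=25, (9-2)^2=49, (8-8)^2=0, (2-9)^2=49, (11-11)^2=0
sum(d^2) = 198.
Step 3: rho = 1 - 6*198 / (11*(11^2 - 1)) = 1 - 1188/1320 = 0.100000.
Step 4: Under H0, t = rho * sqrt((n-2)/(1-rho^2)) = 0.3015 ~ t(9).
Step 5: Two-sided p-value from the t-distribution with 9 df = 0.769875.
Step 6: alpha = 0.1. fail to reject H0.

rho = 0.1000, p = 0.769875, fail to reject H0 at alpha = 0.1.


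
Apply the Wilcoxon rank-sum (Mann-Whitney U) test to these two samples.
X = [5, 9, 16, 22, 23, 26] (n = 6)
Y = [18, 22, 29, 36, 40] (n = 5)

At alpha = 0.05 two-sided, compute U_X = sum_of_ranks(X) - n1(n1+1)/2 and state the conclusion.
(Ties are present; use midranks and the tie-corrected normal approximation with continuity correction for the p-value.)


Step 1: Combine and sort all 11 observations; assign midranks.
sorted (value, group): (5,X), (9,X), (16,X), (18,Y), (22,X), (22,Y), (23,X), (26,X), (29,Y), (36,Y), (40,Y)
ranks: 5->1, 9->2, 16->3, 18->4, 22->5.5, 22->5.5, 23->7, 26->8, 29->9, 36->10, 40->11
Step 2: Rank sum for X: R1 = 1 + 2 + 3 + 5.5 + 7 + 8 = 26.5.
Step 3: U_X = R1 - n1(n1+1)/2 = 26.5 - 6*7/2 = 26.5 - 21 = 5.5.
       U_Y = n1*n2 - U_X = 30 - 5.5 = 24.5.
Step 4: Ties are present, so use the tie-corrected normal approximation (with continuity correction) for the p-value.
Step 5: p-value = 0.099576; compare to alpha = 0.05. fail to reject H0.

U_X = 5.5, p = 0.099576, fail to reject H0 at alpha = 0.05.


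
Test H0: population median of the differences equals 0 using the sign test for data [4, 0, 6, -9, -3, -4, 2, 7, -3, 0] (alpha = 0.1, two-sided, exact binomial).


Step 1: Discard zero differences. Original n = 10; n_eff = number of nonzero differences = 8.
Nonzero differences (with sign): +4, +6, -9, -3, -4, +2, +7, -3
Step 2: Count signs: positive = 4, negative = 4.
Step 3: Under H0: P(positive) = 0.5, so the number of positives S ~ Bin(8, 0.5).
Step 4: Two-sided exact p-value = sum of Bin(8,0.5) probabilities at or below the observed probability = 1.000000.
Step 5: alpha = 0.1. fail to reject H0.

n_eff = 8, pos = 4, neg = 4, p = 1.000000, fail to reject H0.


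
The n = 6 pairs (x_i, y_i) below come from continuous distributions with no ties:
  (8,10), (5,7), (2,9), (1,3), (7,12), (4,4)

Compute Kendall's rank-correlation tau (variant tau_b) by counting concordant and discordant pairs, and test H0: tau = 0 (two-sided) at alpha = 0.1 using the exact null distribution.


Step 1: Enumerate the 15 unordered pairs (i,j) with i<j and classify each by sign(x_j-x_i) * sign(y_j-y_i).
  (1,2):dx=-3,dy=-3->C; (1,3):dx=-6,dy=-1->C; (1,4):dx=-7,dy=-7->C; (1,5):dx=-1,dy=+2->D
  (1,6):dx=-4,dy=-6->C; (2,3):dx=-3,dy=+2->D; (2,4):dx=-4,dy=-4->C; (2,5):dx=+2,dy=+5->C
  (2,6):dx=-1,dy=-3->C; (3,4):dx=-1,dy=-6->C; (3,5):dx=+5,dy=+3->C; (3,6):dx=+2,dy=-5->D
  (4,5):dx=+6,dy=+9->C; (4,6):dx=+3,dy=+1->C; (5,6):dx=-3,dy=-8->C
Step 2: C = 12, D = 3, total pairs = 15.
Step 3: tau = (C - D)/(n(n-1)/2) = (12 - 3)/15 = 0.600000.
Step 4: Exact two-sided p-value (enumerate n! = 720 permutations of y under H0): p = 0.136111.
Step 5: alpha = 0.1. fail to reject H0.

tau_b = 0.6000 (C=12, D=3), p = 0.136111, fail to reject H0.


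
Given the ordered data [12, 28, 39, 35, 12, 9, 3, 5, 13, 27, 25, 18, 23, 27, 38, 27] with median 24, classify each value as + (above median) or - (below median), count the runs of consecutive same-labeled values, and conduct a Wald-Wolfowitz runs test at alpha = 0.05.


Step 1: Compute median = 24; label A = above, B = below.
Labels in order: BAAABBBBBAABBAAA  (n_A = 8, n_B = 8)
Step 2: Count runs R = 6.
Step 3: Under H0 (random ordering), E[R] = 2*n_A*n_B/(n_A+n_B) + 1 = 2*8*8/16 + 1 = 9.0000.
        Var[R] = 2*n_A*n_B*(2*n_A*n_B - n_A - n_B) / ((n_A+n_B)^2 * (n_A+n_B-1)) = 14336/3840 = 3.7333.
        SD[R] = 1.9322.
Step 4: Continuity-corrected z = (R + 0.5 - E[R]) / SD[R] = (6 + 0.5 - 9.0000) / 1.9322 = -1.2939.
Step 5: Two-sided p-value via normal approximation = 2*(1 - Phi(|z|)) = 0.195709.
Step 6: alpha = 0.05. fail to reject H0.

R = 6, z = -1.2939, p = 0.195709, fail to reject H0.


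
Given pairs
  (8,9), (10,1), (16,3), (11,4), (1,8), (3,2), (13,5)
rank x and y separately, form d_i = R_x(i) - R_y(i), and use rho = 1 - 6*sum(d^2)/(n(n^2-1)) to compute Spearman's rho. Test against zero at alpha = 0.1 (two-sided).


Step 1: Rank x and y separately (midranks; no ties here).
rank(x): 8->3, 10->4, 16->7, 11->5, 1->1, 3->2, 13->6
rank(y): 9->7, 1->1, 3->3, 4->4, 8->6, 2->2, 5->5
Step 2: d_i = R_x(i) - R_y(i); compute d_i^2.
  (3-7)^2=16, (4-1)^2=9, (7-3)^2=16, (5-4)^2=1, (1-6)^2=25, (2-2)^2=0, (6-5)^2=1
sum(d^2) = 68.
Step 3: rho = 1 - 6*68 / (7*(7^2 - 1)) = 1 - 408/336 = -0.214286.
Step 4: Under H0, t = rho * sqrt((n-2)/(1-rho^2)) = -0.4906 ~ t(5).
Step 5: Two-sided p-value from the t-distribution with 5 df = 0.644512.
Step 6: alpha = 0.1. fail to reject H0.

rho = -0.2143, p = 0.644512, fail to reject H0 at alpha = 0.1.


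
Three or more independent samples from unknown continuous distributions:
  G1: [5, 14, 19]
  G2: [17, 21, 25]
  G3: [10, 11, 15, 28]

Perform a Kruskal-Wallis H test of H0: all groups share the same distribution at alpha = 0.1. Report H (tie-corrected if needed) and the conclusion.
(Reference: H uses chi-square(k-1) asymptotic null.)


Step 1: Combine all N = 10 observations and assign midranks.
sorted (value, group, rank): (5,G1,1), (10,G3,2), (11,G3,3), (14,G1,4), (15,G3,5), (17,G2,6), (19,G1,7), (21,G2,8), (25,G2,9), (28,G3,10)
Step 2: Sum ranks within each group.
R_1 = 12 (n_1 = 3)
R_2 = 23 (n_2 = 3)
R_3 = 20 (n_3 = 4)
Step 3: H = 12/(N(N+1)) * sum(R_i^2/n_i) - 3(N+1)
     = 12/(10*11) * (12^2/3 + 23^2/3 + 20^2/4) - 3*11
     = 0.109091 * 324.333 - 33
     = 2.381818.
Step 4: No ties, so H is used without correction.
Step 5: Under H0, H ~ chi^2(2); p-value = 0.303945.
Step 6: alpha = 0.1. fail to reject H0.

H = 2.3818, df = 2, p = 0.303945, fail to reject H0.


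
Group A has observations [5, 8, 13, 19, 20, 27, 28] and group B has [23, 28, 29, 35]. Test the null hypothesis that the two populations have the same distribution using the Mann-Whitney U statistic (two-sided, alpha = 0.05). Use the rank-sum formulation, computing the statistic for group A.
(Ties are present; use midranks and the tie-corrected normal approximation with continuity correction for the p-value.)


Step 1: Combine and sort all 11 observations; assign midranks.
sorted (value, group): (5,X), (8,X), (13,X), (19,X), (20,X), (23,Y), (27,X), (28,X), (28,Y), (29,Y), (35,Y)
ranks: 5->1, 8->2, 13->3, 19->4, 20->5, 23->6, 27->7, 28->8.5, 28->8.5, 29->10, 35->11
Step 2: Rank sum for X: R1 = 1 + 2 + 3 + 4 + 5 + 7 + 8.5 = 30.5.
Step 3: U_X = R1 - n1(n1+1)/2 = 30.5 - 7*8/2 = 30.5 - 28 = 2.5.
       U_Y = n1*n2 - U_X = 28 - 2.5 = 25.5.
Step 4: Ties are present, so use the tie-corrected normal approximation (with continuity correction) for the p-value.
Step 5: p-value = 0.037202; compare to alpha = 0.05. reject H0.

U_X = 2.5, p = 0.037202, reject H0 at alpha = 0.05.


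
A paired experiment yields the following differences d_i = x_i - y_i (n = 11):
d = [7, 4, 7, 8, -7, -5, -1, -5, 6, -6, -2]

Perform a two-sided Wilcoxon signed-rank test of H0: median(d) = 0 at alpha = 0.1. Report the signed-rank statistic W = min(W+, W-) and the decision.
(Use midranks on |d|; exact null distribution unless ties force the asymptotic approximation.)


Step 1: Drop any zero differences (none here) and take |d_i|.
|d| = [7, 4, 7, 8, 7, 5, 1, 5, 6, 6, 2]
Step 2: Midrank |d_i| (ties get averaged ranks).
ranks: |7|->9, |4|->3, |7|->9, |8|->11, |7|->9, |5|->4.5, |1|->1, |5|->4.5, |6|->6.5, |6|->6.5, |2|->2
Step 3: Attach original signs; sum ranks with positive sign and with negative sign.
W+ = 9 + 3 + 9 + 11 + 6.5 = 38.5
W- = 9 + 4.5 + 1 + 4.5 + 6.5 + 2 = 27.5
(Check: W+ + W- = 66 should equal n(n+1)/2 = 66.)
Step 4: Test statistic W = min(W+, W-) = 27.5.
Step 5: Ties in |d|, so use the tie-corrected normal approximation.
        E[W] = n(n+1)/4 = 11*12/4 = 33.
        Tie groups: |d|=5 (t=2), |d|=6 (t=2), |d|=7 (t=3); sum(t^3 - t) = 36.
        Var[W] = n(n+1)(2n+1)/24 - sum(t^3-t)/48 = 3036/24 - 36/48 = 125.75.
        z = (W - E[W]) / sqrt(Var[W]) = (27.5 - 33) / 11.2138 = -0.4905.
        Two-sided p = 2*Phi(z) = 0.623804.
Step 6: alpha = 0.1. fail to reject H0.

W+ = 38.5, W- = 27.5, W = min = 27.5, p = 0.623804, fail to reject H0.


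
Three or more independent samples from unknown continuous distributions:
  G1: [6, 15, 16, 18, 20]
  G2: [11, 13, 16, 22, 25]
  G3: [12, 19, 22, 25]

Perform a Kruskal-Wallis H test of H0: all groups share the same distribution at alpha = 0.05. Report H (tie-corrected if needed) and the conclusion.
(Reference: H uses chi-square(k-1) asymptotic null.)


Step 1: Combine all N = 14 observations and assign midranks.
sorted (value, group, rank): (6,G1,1), (11,G2,2), (12,G3,3), (13,G2,4), (15,G1,5), (16,G1,6.5), (16,G2,6.5), (18,G1,8), (19,G3,9), (20,G1,10), (22,G2,11.5), (22,G3,11.5), (25,G2,13.5), (25,G3,13.5)
Step 2: Sum ranks within each group.
R_1 = 30.5 (n_1 = 5)
R_2 = 37.5 (n_2 = 5)
R_3 = 37 (n_3 = 4)
Step 3: H = 12/(N(N+1)) * sum(R_i^2/n_i) - 3(N+1)
     = 12/(14*15) * (30.5^2/5 + 37.5^2/5 + 37^2/4) - 3*15
     = 0.057143 * 809.55 - 45
     = 1.260000.
Step 4: Ties present; correction factor C = 1 - 18/(14^3 - 14) = 0.993407. Corrected H = 1.260000 / 0.993407 = 1.268363.
Step 5: Under H0, H ~ chi^2(2); p-value = 0.530369.
Step 6: alpha = 0.05. fail to reject H0.

H = 1.2684, df = 2, p = 0.530369, fail to reject H0.


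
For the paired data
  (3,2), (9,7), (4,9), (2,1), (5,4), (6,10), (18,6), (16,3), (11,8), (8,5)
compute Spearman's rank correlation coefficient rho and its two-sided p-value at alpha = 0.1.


Step 1: Rank x and y separately (midranks; no ties here).
rank(x): 3->2, 9->7, 4->3, 2->1, 5->4, 6->5, 18->10, 16->9, 11->8, 8->6
rank(y): 2->2, 7->7, 9->9, 1->1, 4->4, 10->10, 6->6, 3->3, 8->8, 5->5
Step 2: d_i = R_x(i) - R_y(i); compute d_i^2.
  (2-2)^2=0, (7-7)^2=0, (3-9)^2=36, (1-1)^2=0, (4-4)^2=0, (5-10)^2=25, (10-6)^2=16, (9-3)^2=36, (8-8)^2=0, (6-5)^2=1
sum(d^2) = 114.
Step 3: rho = 1 - 6*114 / (10*(10^2 - 1)) = 1 - 684/990 = 0.309091.
Step 4: Under H0, t = rho * sqrt((n-2)/(1-rho^2)) = 0.9193 ~ t(8).
Step 5: Two-sided p-value from the t-distribution with 8 df = 0.384841.
Step 6: alpha = 0.1. fail to reject H0.

rho = 0.3091, p = 0.384841, fail to reject H0 at alpha = 0.1.


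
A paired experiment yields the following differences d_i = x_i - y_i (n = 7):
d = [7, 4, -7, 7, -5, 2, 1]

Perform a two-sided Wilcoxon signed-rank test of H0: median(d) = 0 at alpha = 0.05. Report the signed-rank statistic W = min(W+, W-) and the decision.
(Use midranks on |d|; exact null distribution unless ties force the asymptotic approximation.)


Step 1: Drop any zero differences (none here) and take |d_i|.
|d| = [7, 4, 7, 7, 5, 2, 1]
Step 2: Midrank |d_i| (ties get averaged ranks).
ranks: |7|->6, |4|->3, |7|->6, |7|->6, |5|->4, |2|->2, |1|->1
Step 3: Attach original signs; sum ranks with positive sign and with negative sign.
W+ = 6 + 3 + 6 + 2 + 1 = 18
W- = 6 + 4 = 10
(Check: W+ + W- = 28 should equal n(n+1)/2 = 28.)
Step 4: Test statistic W = min(W+, W-) = 10.
Step 5: Ties in |d|, so use the tie-corrected normal approximation.
        E[W] = n(n+1)/4 = 7*8/4 = 14.
        Tie groups: |d|=7 (t=3); sum(t^3 - t) = 24.
        Var[W] = n(n+1)(2n+1)/24 - sum(t^3-t)/48 = 840/24 - 24/48 = 34.5.
        z = (W - E[W]) / sqrt(Var[W]) = (10 - 14) / 5.8737 = -0.6810.
        Two-sided p = 2*Phi(z) = 0.495868.
Step 6: alpha = 0.05. fail to reject H0.

W+ = 18, W- = 10, W = min = 10, p = 0.495868, fail to reject H0.


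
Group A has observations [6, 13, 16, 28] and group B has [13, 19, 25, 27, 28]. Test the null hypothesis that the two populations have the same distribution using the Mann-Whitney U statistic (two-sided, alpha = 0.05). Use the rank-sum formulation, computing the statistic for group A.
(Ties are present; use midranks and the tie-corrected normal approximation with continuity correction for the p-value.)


Step 1: Combine and sort all 9 observations; assign midranks.
sorted (value, group): (6,X), (13,X), (13,Y), (16,X), (19,Y), (25,Y), (27,Y), (28,X), (28,Y)
ranks: 6->1, 13->2.5, 13->2.5, 16->4, 19->5, 25->6, 27->7, 28->8.5, 28->8.5
Step 2: Rank sum for X: R1 = 1 + 2.5 + 4 + 8.5 = 16.
Step 3: U_X = R1 - n1(n1+1)/2 = 16 - 4*5/2 = 16 - 10 = 6.
       U_Y = n1*n2 - U_X = 20 - 6 = 14.
Step 4: Ties are present, so use the tie-corrected normal approximation (with continuity correction) for the p-value.
Step 5: p-value = 0.387282; compare to alpha = 0.05. fail to reject H0.

U_X = 6, p = 0.387282, fail to reject H0 at alpha = 0.05.
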